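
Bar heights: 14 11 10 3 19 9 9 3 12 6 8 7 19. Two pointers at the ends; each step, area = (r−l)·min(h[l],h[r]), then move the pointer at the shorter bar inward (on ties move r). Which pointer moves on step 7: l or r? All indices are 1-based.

r

l=1 r=13: min(14,19)*12=168 best=168 *, l++
l=2 r=13: min(11,19)*11=121 best=168, l++
l=3 r=13: min(10,19)*10=100 best=168, l++
l=4 r=13: min(3,19)*9=27 best=168, l++
l=5 r=13: min(19,19)*8=152 best=168, r--
l=5 r=12: min(19,7)*7=49 best=168, r--
l=5 r=11: min(19,8)*6=48 best=168, r--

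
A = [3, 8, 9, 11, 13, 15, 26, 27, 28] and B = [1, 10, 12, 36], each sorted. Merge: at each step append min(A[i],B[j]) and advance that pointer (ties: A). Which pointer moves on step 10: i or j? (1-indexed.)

[i=1,j=1] A[i]=3>B[j]=1 take 1 → j++
[i=1,j=2] A[i]=3<=B[j]=10 take 3 → i++
[i=2,j=2] A[i]=8<=B[j]=10 take 8 → i++
[i=3,j=2] A[i]=9<=B[j]=10 take 9 → i++
[i=4,j=2] A[i]=11>B[j]=10 take 10 → j++
[i=4,j=3] A[i]=11<=B[j]=12 take 11 → i++
[i=5,j=3] A[i]=13>B[j]=12 take 12 → j++
[i=5,j=4] A[i]=13<=B[j]=36 take 13 → i++
[i=6,j=4] A[i]=15<=B[j]=36 take 15 → i++
[i=7,j=4] A[i]=26<=B[j]=36 take 26 → i++

i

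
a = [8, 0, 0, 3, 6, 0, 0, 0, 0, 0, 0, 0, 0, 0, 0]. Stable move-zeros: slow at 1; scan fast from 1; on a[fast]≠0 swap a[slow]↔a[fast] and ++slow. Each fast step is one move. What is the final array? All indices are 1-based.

(s=1,f=1) a[fast]=8≠0 swap→a[1]=8 → slow++,fast++
(s=2,f=2) a[fast]=0 → fast++
(s=2,f=3) a[fast]=0 → fast++
(s=2,f=4) a[fast]=3≠0 swap→a[2]=3 → slow++,fast++
(s=3,f=5) a[fast]=6≠0 swap→a[3]=6 → slow++,fast++
(s=4,f=6) a[fast]=0 → fast++
(s=4,f=7) a[fast]=0 → fast++
(s=4,f=8) a[fast]=0 → fast++
(s=4,f=9) a[fast]=0 → fast++
(s=4,f=10) a[fast]=0 → fast++
(s=4,f=11) a[fast]=0 → fast++
(s=4,f=12) a[fast]=0 → fast++
(s=4,f=13) a[fast]=0 → fast++
(s=4,f=14) a[fast]=0 → fast++
(s=4,f=15) a[fast]=0 → fast++

[8, 3, 6, 0, 0, 0, 0, 0, 0, 0, 0, 0, 0, 0, 0]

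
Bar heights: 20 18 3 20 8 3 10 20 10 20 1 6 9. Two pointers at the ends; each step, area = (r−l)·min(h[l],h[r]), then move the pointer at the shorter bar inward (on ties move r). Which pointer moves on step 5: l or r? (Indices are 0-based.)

r

l=0 r=12: min(20,9)*12=108 best=108 *, r--
l=0 r=11: min(20,6)*11=66 best=108, r--
l=0 r=10: min(20,1)*10=10 best=108, r--
l=0 r=9: min(20,20)*9=180 best=180 *, r--
l=0 r=8: min(20,10)*8=80 best=180, r--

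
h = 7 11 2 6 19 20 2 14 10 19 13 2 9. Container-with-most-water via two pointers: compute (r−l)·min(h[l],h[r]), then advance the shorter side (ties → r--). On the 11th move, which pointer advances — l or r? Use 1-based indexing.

[1,13] min(7,9)*12=84 best=84 * → l++
[2,13] min(11,9)*11=99 best=99 * → r--
[2,12] min(11,2)*10=20 best=99 → r--
[2,11] min(11,13)*9=99 best=99 → l++
[3,11] min(2,13)*8=16 best=99 → l++
[4,11] min(6,13)*7=42 best=99 → l++
[5,11] min(19,13)*6=78 best=99 → r--
[5,10] min(19,19)*5=95 best=99 → r--
[5,9] min(19,10)*4=40 best=99 → r--
[5,8] min(19,14)*3=42 best=99 → r--
[5,7] min(19,2)*2=4 best=99 → r--

r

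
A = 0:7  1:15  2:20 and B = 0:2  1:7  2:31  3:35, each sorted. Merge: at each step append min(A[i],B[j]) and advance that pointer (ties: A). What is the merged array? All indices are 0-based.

i=0 j=0: A[i]=7>B[j]=2 take 2, j++
i=0 j=1: A[i]=7<=B[j]=7 take 7, i++
i=1 j=1: A[i]=15>B[j]=7 take 7, j++
i=1 j=2: A[i]=15<=B[j]=31 take 15, i++
i=2 j=2: A[i]=20<=B[j]=31 take 20, i++
i=3 j=2: A done, take B[j]=31, j++
i=3 j=3: A done, take B[j]=35, j++

[2, 7, 7, 15, 20, 31, 35]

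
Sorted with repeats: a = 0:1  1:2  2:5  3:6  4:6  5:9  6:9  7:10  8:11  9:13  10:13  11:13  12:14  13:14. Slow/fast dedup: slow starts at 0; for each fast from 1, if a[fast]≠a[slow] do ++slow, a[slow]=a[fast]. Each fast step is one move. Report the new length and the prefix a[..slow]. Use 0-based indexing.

length 9; prefix = [1, 2, 5, 6, 9, 10, 11, 13, 14]

(s=0,f=1) a[fast]=2≠a[slow]=1 write a[1]=2 → slow++,fast++
(s=1,f=2) a[fast]=5≠a[slow]=2 write a[2]=5 → slow++,fast++
(s=2,f=3) a[fast]=6≠a[slow]=5 write a[3]=6 → slow++,fast++
(s=3,f=4) a[fast]=6=a[slow] dup → fast++
(s=3,f=5) a[fast]=9≠a[slow]=6 write a[4]=9 → slow++,fast++
(s=4,f=6) a[fast]=9=a[slow] dup → fast++
(s=4,f=7) a[fast]=10≠a[slow]=9 write a[5]=10 → slow++,fast++
(s=5,f=8) a[fast]=11≠a[slow]=10 write a[6]=11 → slow++,fast++
(s=6,f=9) a[fast]=13≠a[slow]=11 write a[7]=13 → slow++,fast++
(s=7,f=10) a[fast]=13=a[slow] dup → fast++
(s=7,f=11) a[fast]=13=a[slow] dup → fast++
(s=7,f=12) a[fast]=14≠a[slow]=13 write a[8]=14 → slow++,fast++
(s=8,f=13) a[fast]=14=a[slow] dup → fast++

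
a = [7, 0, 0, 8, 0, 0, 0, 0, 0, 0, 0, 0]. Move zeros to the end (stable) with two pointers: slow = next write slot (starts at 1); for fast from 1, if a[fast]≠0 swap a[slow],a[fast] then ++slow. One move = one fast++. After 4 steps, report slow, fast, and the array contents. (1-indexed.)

slow=3, fast=5, a=[7, 8, 0, 0, 0, 0, 0, 0, 0, 0, 0, 0]

(s=1,f=1) a[fast]=7≠0 swap→a[1]=7 → slow++,fast++
(s=2,f=2) a[fast]=0 → fast++
(s=2,f=3) a[fast]=0 → fast++
(s=2,f=4) a[fast]=8≠0 swap→a[2]=8 → slow++,fast++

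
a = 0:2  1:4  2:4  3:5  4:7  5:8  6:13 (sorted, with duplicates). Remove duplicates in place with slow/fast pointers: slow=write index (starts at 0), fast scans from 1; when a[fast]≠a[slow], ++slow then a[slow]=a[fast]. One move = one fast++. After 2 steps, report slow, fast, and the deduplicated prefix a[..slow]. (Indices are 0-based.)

(s=0,f=1) a[fast]=4≠a[slow]=2 write a[1]=4 → slow++,fast++
(s=1,f=2) a[fast]=4=a[slow] dup → fast++

slow=1, fast=3, prefix=[2, 4]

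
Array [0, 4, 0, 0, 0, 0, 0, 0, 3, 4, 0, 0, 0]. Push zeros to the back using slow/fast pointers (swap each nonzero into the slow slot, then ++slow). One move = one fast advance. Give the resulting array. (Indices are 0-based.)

(s=0,f=0) a[fast]=0 → fast++
(s=0,f=1) a[fast]=4≠0 swap→a[0]=4 → slow++,fast++
(s=1,f=2) a[fast]=0 → fast++
(s=1,f=3) a[fast]=0 → fast++
(s=1,f=4) a[fast]=0 → fast++
(s=1,f=5) a[fast]=0 → fast++
(s=1,f=6) a[fast]=0 → fast++
(s=1,f=7) a[fast]=0 → fast++
(s=1,f=8) a[fast]=3≠0 swap→a[1]=3 → slow++,fast++
(s=2,f=9) a[fast]=4≠0 swap→a[2]=4 → slow++,fast++
(s=3,f=10) a[fast]=0 → fast++
(s=3,f=11) a[fast]=0 → fast++
(s=3,f=12) a[fast]=0 → fast++

[4, 3, 4, 0, 0, 0, 0, 0, 0, 0, 0, 0, 0]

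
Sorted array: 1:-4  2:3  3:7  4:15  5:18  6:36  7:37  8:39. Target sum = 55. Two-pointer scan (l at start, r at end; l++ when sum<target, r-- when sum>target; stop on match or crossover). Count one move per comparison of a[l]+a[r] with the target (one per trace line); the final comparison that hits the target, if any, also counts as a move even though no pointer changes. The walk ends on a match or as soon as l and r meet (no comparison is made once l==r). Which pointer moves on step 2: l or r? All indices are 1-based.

l

[1,8] -4+39=35 <55 → l++
[2,8] 3+39=42 <55 → l++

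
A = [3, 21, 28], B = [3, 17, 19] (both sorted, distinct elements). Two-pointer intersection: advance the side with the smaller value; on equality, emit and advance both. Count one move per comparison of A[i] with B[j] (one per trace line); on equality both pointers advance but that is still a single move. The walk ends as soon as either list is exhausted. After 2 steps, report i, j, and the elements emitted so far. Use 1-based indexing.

i=1 j=1: 3==3 emit, i++,j++
i=2 j=2: 21>17, j++

i=2, j=3, emitted=[3]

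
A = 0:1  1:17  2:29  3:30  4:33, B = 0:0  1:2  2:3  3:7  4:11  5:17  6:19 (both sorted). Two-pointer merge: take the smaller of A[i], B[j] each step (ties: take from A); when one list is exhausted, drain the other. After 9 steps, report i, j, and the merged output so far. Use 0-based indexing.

i=0 j=0: A[i]=1>B[j]=0 take 0, j++
i=0 j=1: A[i]=1<=B[j]=2 take 1, i++
i=1 j=1: A[i]=17>B[j]=2 take 2, j++
i=1 j=2: A[i]=17>B[j]=3 take 3, j++
i=1 j=3: A[i]=17>B[j]=7 take 7, j++
i=1 j=4: A[i]=17>B[j]=11 take 11, j++
i=1 j=5: A[i]=17<=B[j]=17 take 17, i++
i=2 j=5: A[i]=29>B[j]=17 take 17, j++
i=2 j=6: A[i]=29>B[j]=19 take 19, j++

i=2, j=7, merged so far=[0, 1, 2, 3, 7, 11, 17, 17, 19]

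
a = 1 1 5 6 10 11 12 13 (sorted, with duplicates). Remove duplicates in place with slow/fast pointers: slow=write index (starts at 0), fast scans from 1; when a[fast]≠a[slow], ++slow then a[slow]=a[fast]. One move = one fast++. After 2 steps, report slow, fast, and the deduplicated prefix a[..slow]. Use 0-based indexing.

slow=1, fast=3, prefix=[1, 5]

slow=0 fast=1: a[fast]=1=a[slow] dup, fast++
slow=0 fast=2: a[fast]=5≠a[slow]=1 write a[1]=5, slow++,fast++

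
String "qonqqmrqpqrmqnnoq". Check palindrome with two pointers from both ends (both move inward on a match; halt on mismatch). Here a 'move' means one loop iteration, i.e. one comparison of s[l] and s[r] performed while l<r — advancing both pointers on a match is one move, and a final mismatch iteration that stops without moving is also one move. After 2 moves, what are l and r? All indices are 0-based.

l=0 r=16: 'q'=='q', l++,r--
l=1 r=15: 'o'=='o', l++,r--

l=2, r=14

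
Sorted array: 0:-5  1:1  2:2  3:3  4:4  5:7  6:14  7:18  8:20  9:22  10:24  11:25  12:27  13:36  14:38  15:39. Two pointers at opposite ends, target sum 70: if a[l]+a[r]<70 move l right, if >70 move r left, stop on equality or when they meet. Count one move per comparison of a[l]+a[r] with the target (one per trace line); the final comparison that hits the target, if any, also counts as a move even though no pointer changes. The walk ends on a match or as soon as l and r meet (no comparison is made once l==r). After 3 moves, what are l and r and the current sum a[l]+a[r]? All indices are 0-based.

l=3, r=15, sum=42

l=0 r=15: -5+39=34 <70, l++
l=1 r=15: 1+39=40 <70, l++
l=2 r=15: 2+39=41 <70, l++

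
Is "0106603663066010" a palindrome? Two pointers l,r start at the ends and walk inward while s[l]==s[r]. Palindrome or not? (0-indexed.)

[0,15] '0'=='0' → l++,r--
[1,14] '1'=='1' → l++,r--
[2,13] '0'=='0' → l++,r--
[3,12] '6'=='6' → l++,r--
[4,11] '6'=='6' → l++,r--
[5,10] '0'=='0' → l++,r--
[6,9] '3'=='3' → l++,r--
[7,8] '6'=='6' → l++,r--

palindrome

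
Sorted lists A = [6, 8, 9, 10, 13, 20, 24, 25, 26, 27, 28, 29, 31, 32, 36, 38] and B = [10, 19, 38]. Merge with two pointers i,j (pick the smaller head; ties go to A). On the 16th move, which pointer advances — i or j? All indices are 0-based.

i

i=0 j=0: A[i]=6<=B[j]=10 take 6, i++
i=1 j=0: A[i]=8<=B[j]=10 take 8, i++
i=2 j=0: A[i]=9<=B[j]=10 take 9, i++
i=3 j=0: A[i]=10<=B[j]=10 take 10, i++
i=4 j=0: A[i]=13>B[j]=10 take 10, j++
i=4 j=1: A[i]=13<=B[j]=19 take 13, i++
i=5 j=1: A[i]=20>B[j]=19 take 19, j++
i=5 j=2: A[i]=20<=B[j]=38 take 20, i++
i=6 j=2: A[i]=24<=B[j]=38 take 24, i++
i=7 j=2: A[i]=25<=B[j]=38 take 25, i++
i=8 j=2: A[i]=26<=B[j]=38 take 26, i++
i=9 j=2: A[i]=27<=B[j]=38 take 27, i++
i=10 j=2: A[i]=28<=B[j]=38 take 28, i++
i=11 j=2: A[i]=29<=B[j]=38 take 29, i++
i=12 j=2: A[i]=31<=B[j]=38 take 31, i++
i=13 j=2: A[i]=32<=B[j]=38 take 32, i++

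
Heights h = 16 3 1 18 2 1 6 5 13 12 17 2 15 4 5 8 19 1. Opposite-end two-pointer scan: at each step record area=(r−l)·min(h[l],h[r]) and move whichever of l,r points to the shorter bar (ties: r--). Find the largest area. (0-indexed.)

max area = 256

l=0 r=17: min(16,1)*17=17 best=17 *, r--
l=0 r=16: min(16,19)*16=256 best=256 *, l++
l=1 r=16: min(3,19)*15=45 best=256, l++
l=2 r=16: min(1,19)*14=14 best=256, l++
l=3 r=16: min(18,19)*13=234 best=256, l++
l=4 r=16: min(2,19)*12=24 best=256, l++
l=5 r=16: min(1,19)*11=11 best=256, l++
l=6 r=16: min(6,19)*10=60 best=256, l++
l=7 r=16: min(5,19)*9=45 best=256, l++
l=8 r=16: min(13,19)*8=104 best=256, l++
l=9 r=16: min(12,19)*7=84 best=256, l++
l=10 r=16: min(17,19)*6=102 best=256, l++
l=11 r=16: min(2,19)*5=10 best=256, l++
l=12 r=16: min(15,19)*4=60 best=256, l++
l=13 r=16: min(4,19)*3=12 best=256, l++
l=14 r=16: min(5,19)*2=10 best=256, l++
l=15 r=16: min(8,19)*1=8 best=256, l++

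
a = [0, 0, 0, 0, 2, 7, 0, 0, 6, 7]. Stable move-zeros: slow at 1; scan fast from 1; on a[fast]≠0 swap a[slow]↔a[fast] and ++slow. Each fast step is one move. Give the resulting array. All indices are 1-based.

[2, 7, 6, 7, 0, 0, 0, 0, 0, 0]

slow=1 fast=1: a[fast]=0, fast++
slow=1 fast=2: a[fast]=0, fast++
slow=1 fast=3: a[fast]=0, fast++
slow=1 fast=4: a[fast]=0, fast++
slow=1 fast=5: a[fast]=2≠0 swap→a[1]=2, slow++,fast++
slow=2 fast=6: a[fast]=7≠0 swap→a[2]=7, slow++,fast++
slow=3 fast=7: a[fast]=0, fast++
slow=3 fast=8: a[fast]=0, fast++
slow=3 fast=9: a[fast]=6≠0 swap→a[3]=6, slow++,fast++
slow=4 fast=10: a[fast]=7≠0 swap→a[4]=7, slow++,fast++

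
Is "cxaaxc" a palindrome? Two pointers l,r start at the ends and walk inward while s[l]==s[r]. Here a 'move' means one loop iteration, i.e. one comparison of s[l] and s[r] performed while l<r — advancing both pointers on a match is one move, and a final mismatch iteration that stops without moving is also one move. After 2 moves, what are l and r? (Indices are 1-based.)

l=1 r=6: 'c'=='c', l++,r--
l=2 r=5: 'x'=='x', l++,r--

l=3, r=4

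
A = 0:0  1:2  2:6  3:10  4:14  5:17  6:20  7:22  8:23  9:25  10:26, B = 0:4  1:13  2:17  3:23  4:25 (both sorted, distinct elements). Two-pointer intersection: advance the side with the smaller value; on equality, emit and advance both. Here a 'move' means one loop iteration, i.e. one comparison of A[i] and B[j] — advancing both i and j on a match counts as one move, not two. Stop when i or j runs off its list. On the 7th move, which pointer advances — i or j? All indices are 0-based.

[i=0,j=0] 0<4 → i++
[i=1,j=0] 2<4 → i++
[i=2,j=0] 6>4 → j++
[i=2,j=1] 6<13 → i++
[i=3,j=1] 10<13 → i++
[i=4,j=1] 14>13 → j++
[i=4,j=2] 14<17 → i++

i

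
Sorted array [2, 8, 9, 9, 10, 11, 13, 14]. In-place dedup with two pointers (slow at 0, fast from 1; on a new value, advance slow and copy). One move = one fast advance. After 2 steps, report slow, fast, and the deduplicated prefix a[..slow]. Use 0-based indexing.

slow=2, fast=3, prefix=[2, 8, 9]

slow=0 fast=1: a[fast]=8≠a[slow]=2 write a[1]=8, slow++,fast++
slow=1 fast=2: a[fast]=9≠a[slow]=8 write a[2]=9, slow++,fast++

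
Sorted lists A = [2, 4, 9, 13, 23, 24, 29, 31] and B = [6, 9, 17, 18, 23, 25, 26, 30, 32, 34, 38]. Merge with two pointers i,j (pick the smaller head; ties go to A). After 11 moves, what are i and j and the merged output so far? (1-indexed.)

[i=1,j=1] A[i]=2<=B[j]=6 take 2 → i++
[i=2,j=1] A[i]=4<=B[j]=6 take 4 → i++
[i=3,j=1] A[i]=9>B[j]=6 take 6 → j++
[i=3,j=2] A[i]=9<=B[j]=9 take 9 → i++
[i=4,j=2] A[i]=13>B[j]=9 take 9 → j++
[i=4,j=3] A[i]=13<=B[j]=17 take 13 → i++
[i=5,j=3] A[i]=23>B[j]=17 take 17 → j++
[i=5,j=4] A[i]=23>B[j]=18 take 18 → j++
[i=5,j=5] A[i]=23<=B[j]=23 take 23 → i++
[i=6,j=5] A[i]=24>B[j]=23 take 23 → j++
[i=6,j=6] A[i]=24<=B[j]=25 take 24 → i++

i=7, j=6, merged so far=[2, 4, 6, 9, 9, 13, 17, 18, 23, 23, 24]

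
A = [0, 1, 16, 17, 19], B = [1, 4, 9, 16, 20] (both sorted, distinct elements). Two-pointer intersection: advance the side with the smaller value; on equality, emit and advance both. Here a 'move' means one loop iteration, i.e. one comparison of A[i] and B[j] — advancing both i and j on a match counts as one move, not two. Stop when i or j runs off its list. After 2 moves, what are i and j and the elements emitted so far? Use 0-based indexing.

i=2, j=1, emitted=[1]

i=0 j=0: 0<1, i++
i=1 j=0: 1==1 emit, i++,j++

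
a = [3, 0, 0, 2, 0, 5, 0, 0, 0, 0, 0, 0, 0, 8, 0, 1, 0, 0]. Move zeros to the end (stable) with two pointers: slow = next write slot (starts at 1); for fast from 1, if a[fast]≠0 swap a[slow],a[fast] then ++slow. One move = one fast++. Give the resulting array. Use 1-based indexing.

[3, 2, 5, 8, 1, 0, 0, 0, 0, 0, 0, 0, 0, 0, 0, 0, 0, 0]

(s=1,f=1) a[fast]=3≠0 swap→a[1]=3 → slow++,fast++
(s=2,f=2) a[fast]=0 → fast++
(s=2,f=3) a[fast]=0 → fast++
(s=2,f=4) a[fast]=2≠0 swap→a[2]=2 → slow++,fast++
(s=3,f=5) a[fast]=0 → fast++
(s=3,f=6) a[fast]=5≠0 swap→a[3]=5 → slow++,fast++
(s=4,f=7) a[fast]=0 → fast++
(s=4,f=8) a[fast]=0 → fast++
(s=4,f=9) a[fast]=0 → fast++
(s=4,f=10) a[fast]=0 → fast++
(s=4,f=11) a[fast]=0 → fast++
(s=4,f=12) a[fast]=0 → fast++
(s=4,f=13) a[fast]=0 → fast++
(s=4,f=14) a[fast]=8≠0 swap→a[4]=8 → slow++,fast++
(s=5,f=15) a[fast]=0 → fast++
(s=5,f=16) a[fast]=1≠0 swap→a[5]=1 → slow++,fast++
(s=6,f=17) a[fast]=0 → fast++
(s=6,f=18) a[fast]=0 → fast++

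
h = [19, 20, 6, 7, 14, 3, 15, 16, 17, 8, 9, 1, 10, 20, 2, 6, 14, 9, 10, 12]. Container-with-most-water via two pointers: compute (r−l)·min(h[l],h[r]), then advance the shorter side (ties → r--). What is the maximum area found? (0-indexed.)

max area = 247

[0,19] min(19,12)*19=228 best=228 * → r--
[0,18] min(19,10)*18=180 best=228 → r--
[0,17] min(19,9)*17=153 best=228 → r--
[0,16] min(19,14)*16=224 best=228 → r--
[0,15] min(19,6)*15=90 best=228 → r--
[0,14] min(19,2)*14=28 best=228 → r--
[0,13] min(19,20)*13=247 best=247 * → l++
[1,13] min(20,20)*12=240 best=247 → r--
[1,12] min(20,10)*11=110 best=247 → r--
[1,11] min(20,1)*10=10 best=247 → r--
[1,10] min(20,9)*9=81 best=247 → r--
[1,9] min(20,8)*8=64 best=247 → r--
[1,8] min(20,17)*7=119 best=247 → r--
[1,7] min(20,16)*6=96 best=247 → r--
[1,6] min(20,15)*5=75 best=247 → r--
[1,5] min(20,3)*4=12 best=247 → r--
[1,4] min(20,14)*3=42 best=247 → r--
[1,3] min(20,7)*2=14 best=247 → r--
[1,2] min(20,6)*1=6 best=247 → r--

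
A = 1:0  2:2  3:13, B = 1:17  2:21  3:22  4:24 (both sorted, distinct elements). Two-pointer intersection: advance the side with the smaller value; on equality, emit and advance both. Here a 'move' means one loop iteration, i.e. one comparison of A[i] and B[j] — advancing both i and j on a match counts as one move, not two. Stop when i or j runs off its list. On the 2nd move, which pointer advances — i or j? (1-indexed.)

i

[i=1,j=1] 0<17 → i++
[i=2,j=1] 2<17 → i++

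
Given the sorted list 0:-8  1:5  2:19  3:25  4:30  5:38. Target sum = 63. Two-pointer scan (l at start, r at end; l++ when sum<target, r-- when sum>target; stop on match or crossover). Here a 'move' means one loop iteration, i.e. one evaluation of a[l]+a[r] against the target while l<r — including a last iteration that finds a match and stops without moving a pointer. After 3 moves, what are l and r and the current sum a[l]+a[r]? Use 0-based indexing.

l=3, r=5, sum=63

l=0 r=5: -8+38=30 <63, l++
l=1 r=5: 5+38=43 <63, l++
l=2 r=5: 19+38=57 <63, l++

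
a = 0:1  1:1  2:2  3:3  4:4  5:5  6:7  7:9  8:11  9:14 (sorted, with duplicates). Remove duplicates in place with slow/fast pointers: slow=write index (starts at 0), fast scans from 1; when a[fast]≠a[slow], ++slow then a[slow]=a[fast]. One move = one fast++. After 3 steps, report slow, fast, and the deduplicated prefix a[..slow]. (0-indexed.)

(s=0,f=1) a[fast]=1=a[slow] dup → fast++
(s=0,f=2) a[fast]=2≠a[slow]=1 write a[1]=2 → slow++,fast++
(s=1,f=3) a[fast]=3≠a[slow]=2 write a[2]=3 → slow++,fast++

slow=2, fast=4, prefix=[1, 2, 3]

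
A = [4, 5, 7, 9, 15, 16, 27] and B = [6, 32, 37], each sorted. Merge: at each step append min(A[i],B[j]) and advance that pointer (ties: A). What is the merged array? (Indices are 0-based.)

i=0 j=0: A[i]=4<=B[j]=6 take 4, i++
i=1 j=0: A[i]=5<=B[j]=6 take 5, i++
i=2 j=0: A[i]=7>B[j]=6 take 6, j++
i=2 j=1: A[i]=7<=B[j]=32 take 7, i++
i=3 j=1: A[i]=9<=B[j]=32 take 9, i++
i=4 j=1: A[i]=15<=B[j]=32 take 15, i++
i=5 j=1: A[i]=16<=B[j]=32 take 16, i++
i=6 j=1: A[i]=27<=B[j]=32 take 27, i++
i=7 j=1: A done, take B[j]=32, j++
i=7 j=2: A done, take B[j]=37, j++

[4, 5, 6, 7, 9, 15, 16, 27, 32, 37]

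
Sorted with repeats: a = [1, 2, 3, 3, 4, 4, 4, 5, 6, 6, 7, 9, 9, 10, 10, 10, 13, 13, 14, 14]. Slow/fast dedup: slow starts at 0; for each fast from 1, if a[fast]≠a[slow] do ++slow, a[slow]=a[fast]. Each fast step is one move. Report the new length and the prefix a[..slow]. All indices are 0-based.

slow=0 fast=1: a[fast]=2≠a[slow]=1 write a[1]=2, slow++,fast++
slow=1 fast=2: a[fast]=3≠a[slow]=2 write a[2]=3, slow++,fast++
slow=2 fast=3: a[fast]=3=a[slow] dup, fast++
slow=2 fast=4: a[fast]=4≠a[slow]=3 write a[3]=4, slow++,fast++
slow=3 fast=5: a[fast]=4=a[slow] dup, fast++
slow=3 fast=6: a[fast]=4=a[slow] dup, fast++
slow=3 fast=7: a[fast]=5≠a[slow]=4 write a[4]=5, slow++,fast++
slow=4 fast=8: a[fast]=6≠a[slow]=5 write a[5]=6, slow++,fast++
slow=5 fast=9: a[fast]=6=a[slow] dup, fast++
slow=5 fast=10: a[fast]=7≠a[slow]=6 write a[6]=7, slow++,fast++
slow=6 fast=11: a[fast]=9≠a[slow]=7 write a[7]=9, slow++,fast++
slow=7 fast=12: a[fast]=9=a[slow] dup, fast++
slow=7 fast=13: a[fast]=10≠a[slow]=9 write a[8]=10, slow++,fast++
slow=8 fast=14: a[fast]=10=a[slow] dup, fast++
slow=8 fast=15: a[fast]=10=a[slow] dup, fast++
slow=8 fast=16: a[fast]=13≠a[slow]=10 write a[9]=13, slow++,fast++
slow=9 fast=17: a[fast]=13=a[slow] dup, fast++
slow=9 fast=18: a[fast]=14≠a[slow]=13 write a[10]=14, slow++,fast++
slow=10 fast=19: a[fast]=14=a[slow] dup, fast++

length 11; prefix = [1, 2, 3, 4, 5, 6, 7, 9, 10, 13, 14]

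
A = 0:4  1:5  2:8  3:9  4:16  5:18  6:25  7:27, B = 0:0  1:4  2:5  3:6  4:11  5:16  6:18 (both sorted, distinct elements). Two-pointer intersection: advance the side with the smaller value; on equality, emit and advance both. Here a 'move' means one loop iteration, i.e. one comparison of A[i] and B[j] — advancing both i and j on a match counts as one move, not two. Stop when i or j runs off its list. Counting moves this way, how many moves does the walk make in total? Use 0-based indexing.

9 moves

[i=0,j=0] 4>0 → j++
[i=0,j=1] 4==4 emit → i++,j++
[i=1,j=2] 5==5 emit → i++,j++
[i=2,j=3] 8>6 → j++
[i=2,j=4] 8<11 → i++
[i=3,j=4] 9<11 → i++
[i=4,j=4] 16>11 → j++
[i=4,j=5] 16==16 emit → i++,j++
[i=5,j=6] 18==18 emit → i++,j++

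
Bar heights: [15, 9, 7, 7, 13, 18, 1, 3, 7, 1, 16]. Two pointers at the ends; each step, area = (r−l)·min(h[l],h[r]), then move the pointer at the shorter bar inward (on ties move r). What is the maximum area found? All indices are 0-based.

max area = 150

[0,10] min(15,16)*10=150 best=150 * → l++
[1,10] min(9,16)*9=81 best=150 → l++
[2,10] min(7,16)*8=56 best=150 → l++
[3,10] min(7,16)*7=49 best=150 → l++
[4,10] min(13,16)*6=78 best=150 → l++
[5,10] min(18,16)*5=80 best=150 → r--
[5,9] min(18,1)*4=4 best=150 → r--
[5,8] min(18,7)*3=21 best=150 → r--
[5,7] min(18,3)*2=6 best=150 → r--
[5,6] min(18,1)*1=1 best=150 → r--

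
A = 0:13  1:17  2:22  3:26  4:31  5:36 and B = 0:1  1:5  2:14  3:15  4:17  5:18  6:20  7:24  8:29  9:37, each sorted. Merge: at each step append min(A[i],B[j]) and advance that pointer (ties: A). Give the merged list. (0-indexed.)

[1, 5, 13, 14, 15, 17, 17, 18, 20, 22, 24, 26, 29, 31, 36, 37]

[i=0,j=0] A[i]=13>B[j]=1 take 1 → j++
[i=0,j=1] A[i]=13>B[j]=5 take 5 → j++
[i=0,j=2] A[i]=13<=B[j]=14 take 13 → i++
[i=1,j=2] A[i]=17>B[j]=14 take 14 → j++
[i=1,j=3] A[i]=17>B[j]=15 take 15 → j++
[i=1,j=4] A[i]=17<=B[j]=17 take 17 → i++
[i=2,j=4] A[i]=22>B[j]=17 take 17 → j++
[i=2,j=5] A[i]=22>B[j]=18 take 18 → j++
[i=2,j=6] A[i]=22>B[j]=20 take 20 → j++
[i=2,j=7] A[i]=22<=B[j]=24 take 22 → i++
[i=3,j=7] A[i]=26>B[j]=24 take 24 → j++
[i=3,j=8] A[i]=26<=B[j]=29 take 26 → i++
[i=4,j=8] A[i]=31>B[j]=29 take 29 → j++
[i=4,j=9] A[i]=31<=B[j]=37 take 31 → i++
[i=5,j=9] A[i]=36<=B[j]=37 take 36 → i++
[i=6,j=9] A done, take B[j]=37 → j++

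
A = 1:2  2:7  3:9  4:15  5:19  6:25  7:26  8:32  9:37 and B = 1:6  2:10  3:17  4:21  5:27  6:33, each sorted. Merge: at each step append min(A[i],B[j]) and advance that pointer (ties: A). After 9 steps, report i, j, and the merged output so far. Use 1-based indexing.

i=6, j=5, merged so far=[2, 6, 7, 9, 10, 15, 17, 19, 21]

[i=1,j=1] A[i]=2<=B[j]=6 take 2 → i++
[i=2,j=1] A[i]=7>B[j]=6 take 6 → j++
[i=2,j=2] A[i]=7<=B[j]=10 take 7 → i++
[i=3,j=2] A[i]=9<=B[j]=10 take 9 → i++
[i=4,j=2] A[i]=15>B[j]=10 take 10 → j++
[i=4,j=3] A[i]=15<=B[j]=17 take 15 → i++
[i=5,j=3] A[i]=19>B[j]=17 take 17 → j++
[i=5,j=4] A[i]=19<=B[j]=21 take 19 → i++
[i=6,j=4] A[i]=25>B[j]=21 take 21 → j++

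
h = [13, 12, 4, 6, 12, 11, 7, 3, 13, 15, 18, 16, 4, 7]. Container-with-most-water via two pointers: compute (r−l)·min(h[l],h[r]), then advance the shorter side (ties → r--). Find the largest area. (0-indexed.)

l=0 r=13: min(13,7)*13=91 best=91 *, r--
l=0 r=12: min(13,4)*12=48 best=91, r--
l=0 r=11: min(13,16)*11=143 best=143 *, l++
l=1 r=11: min(12,16)*10=120 best=143, l++
l=2 r=11: min(4,16)*9=36 best=143, l++
l=3 r=11: min(6,16)*8=48 best=143, l++
l=4 r=11: min(12,16)*7=84 best=143, l++
l=5 r=11: min(11,16)*6=66 best=143, l++
l=6 r=11: min(7,16)*5=35 best=143, l++
l=7 r=11: min(3,16)*4=12 best=143, l++
l=8 r=11: min(13,16)*3=39 best=143, l++
l=9 r=11: min(15,16)*2=30 best=143, l++
l=10 r=11: min(18,16)*1=16 best=143, r--

max area = 143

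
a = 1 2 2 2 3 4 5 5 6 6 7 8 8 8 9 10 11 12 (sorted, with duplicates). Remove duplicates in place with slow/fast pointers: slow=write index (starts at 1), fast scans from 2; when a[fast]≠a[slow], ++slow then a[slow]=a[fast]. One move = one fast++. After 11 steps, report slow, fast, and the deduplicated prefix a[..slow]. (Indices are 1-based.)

slow=1 fast=2: a[fast]=2≠a[slow]=1 write a[2]=2, slow++,fast++
slow=2 fast=3: a[fast]=2=a[slow] dup, fast++
slow=2 fast=4: a[fast]=2=a[slow] dup, fast++
slow=2 fast=5: a[fast]=3≠a[slow]=2 write a[3]=3, slow++,fast++
slow=3 fast=6: a[fast]=4≠a[slow]=3 write a[4]=4, slow++,fast++
slow=4 fast=7: a[fast]=5≠a[slow]=4 write a[5]=5, slow++,fast++
slow=5 fast=8: a[fast]=5=a[slow] dup, fast++
slow=5 fast=9: a[fast]=6≠a[slow]=5 write a[6]=6, slow++,fast++
slow=6 fast=10: a[fast]=6=a[slow] dup, fast++
slow=6 fast=11: a[fast]=7≠a[slow]=6 write a[7]=7, slow++,fast++
slow=7 fast=12: a[fast]=8≠a[slow]=7 write a[8]=8, slow++,fast++

slow=8, fast=13, prefix=[1, 2, 3, 4, 5, 6, 7, 8]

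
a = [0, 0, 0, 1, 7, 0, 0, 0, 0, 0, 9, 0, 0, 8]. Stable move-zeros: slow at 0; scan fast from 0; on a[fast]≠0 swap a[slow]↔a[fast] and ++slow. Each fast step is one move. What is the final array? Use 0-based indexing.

[1, 7, 9, 8, 0, 0, 0, 0, 0, 0, 0, 0, 0, 0]

slow=0 fast=0: a[fast]=0, fast++
slow=0 fast=1: a[fast]=0, fast++
slow=0 fast=2: a[fast]=0, fast++
slow=0 fast=3: a[fast]=1≠0 swap→a[0]=1, slow++,fast++
slow=1 fast=4: a[fast]=7≠0 swap→a[1]=7, slow++,fast++
slow=2 fast=5: a[fast]=0, fast++
slow=2 fast=6: a[fast]=0, fast++
slow=2 fast=7: a[fast]=0, fast++
slow=2 fast=8: a[fast]=0, fast++
slow=2 fast=9: a[fast]=0, fast++
slow=2 fast=10: a[fast]=9≠0 swap→a[2]=9, slow++,fast++
slow=3 fast=11: a[fast]=0, fast++
slow=3 fast=12: a[fast]=0, fast++
slow=3 fast=13: a[fast]=8≠0 swap→a[3]=8, slow++,fast++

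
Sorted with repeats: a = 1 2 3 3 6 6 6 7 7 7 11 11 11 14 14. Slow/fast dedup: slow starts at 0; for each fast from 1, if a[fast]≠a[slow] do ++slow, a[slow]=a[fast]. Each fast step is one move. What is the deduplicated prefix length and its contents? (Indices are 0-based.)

length 7; prefix = [1, 2, 3, 6, 7, 11, 14]

(s=0,f=1) a[fast]=2≠a[slow]=1 write a[1]=2 → slow++,fast++
(s=1,f=2) a[fast]=3≠a[slow]=2 write a[2]=3 → slow++,fast++
(s=2,f=3) a[fast]=3=a[slow] dup → fast++
(s=2,f=4) a[fast]=6≠a[slow]=3 write a[3]=6 → slow++,fast++
(s=3,f=5) a[fast]=6=a[slow] dup → fast++
(s=3,f=6) a[fast]=6=a[slow] dup → fast++
(s=3,f=7) a[fast]=7≠a[slow]=6 write a[4]=7 → slow++,fast++
(s=4,f=8) a[fast]=7=a[slow] dup → fast++
(s=4,f=9) a[fast]=7=a[slow] dup → fast++
(s=4,f=10) a[fast]=11≠a[slow]=7 write a[5]=11 → slow++,fast++
(s=5,f=11) a[fast]=11=a[slow] dup → fast++
(s=5,f=12) a[fast]=11=a[slow] dup → fast++
(s=5,f=13) a[fast]=14≠a[slow]=11 write a[6]=14 → slow++,fast++
(s=6,f=14) a[fast]=14=a[slow] dup → fast++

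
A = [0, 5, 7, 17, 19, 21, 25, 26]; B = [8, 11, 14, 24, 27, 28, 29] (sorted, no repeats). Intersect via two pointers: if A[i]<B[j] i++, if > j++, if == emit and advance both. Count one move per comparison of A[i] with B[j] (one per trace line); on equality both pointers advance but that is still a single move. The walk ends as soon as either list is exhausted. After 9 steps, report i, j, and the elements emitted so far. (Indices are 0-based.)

i=6, j=3, emitted=[]

i=0 j=0: 0<8, i++
i=1 j=0: 5<8, i++
i=2 j=0: 7<8, i++
i=3 j=0: 17>8, j++
i=3 j=1: 17>11, j++
i=3 j=2: 17>14, j++
i=3 j=3: 17<24, i++
i=4 j=3: 19<24, i++
i=5 j=3: 21<24, i++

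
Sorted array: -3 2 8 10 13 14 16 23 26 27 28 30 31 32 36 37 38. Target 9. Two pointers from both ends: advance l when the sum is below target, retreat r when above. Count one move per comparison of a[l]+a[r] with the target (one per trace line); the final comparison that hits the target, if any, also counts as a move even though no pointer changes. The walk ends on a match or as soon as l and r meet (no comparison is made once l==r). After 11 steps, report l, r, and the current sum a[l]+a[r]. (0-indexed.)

l=0 r=16: -3+38=35 >9, r--
l=0 r=15: -3+37=34 >9, r--
l=0 r=14: -3+36=33 >9, r--
l=0 r=13: -3+32=29 >9, r--
l=0 r=12: -3+31=28 >9, r--
l=0 r=11: -3+30=27 >9, r--
l=0 r=10: -3+28=25 >9, r--
l=0 r=9: -3+27=24 >9, r--
l=0 r=8: -3+26=23 >9, r--
l=0 r=7: -3+23=20 >9, r--
l=0 r=6: -3+16=13 >9, r--

l=0, r=5, sum=11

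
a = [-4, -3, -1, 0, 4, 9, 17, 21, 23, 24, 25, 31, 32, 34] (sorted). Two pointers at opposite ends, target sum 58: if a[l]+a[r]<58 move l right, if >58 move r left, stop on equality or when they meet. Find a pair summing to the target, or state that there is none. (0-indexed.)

(24, 34)

l=0 r=13: -4+34=30 <58, l++
l=1 r=13: -3+34=31 <58, l++
l=2 r=13: -1+34=33 <58, l++
l=3 r=13: 0+34=34 <58, l++
l=4 r=13: 4+34=38 <58, l++
l=5 r=13: 9+34=43 <58, l++
l=6 r=13: 17+34=51 <58, l++
l=7 r=13: 21+34=55 <58, l++
l=8 r=13: 23+34=57 <58, l++
l=9 r=13: 24+34=58, found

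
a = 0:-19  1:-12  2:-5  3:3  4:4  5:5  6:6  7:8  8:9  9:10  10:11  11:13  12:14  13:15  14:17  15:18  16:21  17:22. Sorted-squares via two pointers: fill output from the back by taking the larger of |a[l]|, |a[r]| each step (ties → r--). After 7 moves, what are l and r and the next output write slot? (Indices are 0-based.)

[0,17] |-19|<=|22| out[17]=484 → r--
[0,16] |-19|<=|21| out[16]=441 → r--
[0,15] |-19|>|18| out[15]=361 → l++
[1,15] |-12|<=|18| out[14]=324 → r--
[1,14] |-12|<=|17| out[13]=289 → r--
[1,13] |-12|<=|15| out[12]=225 → r--
[1,12] |-12|<=|14| out[11]=196 → r--

l=1, r=11, next write slot=10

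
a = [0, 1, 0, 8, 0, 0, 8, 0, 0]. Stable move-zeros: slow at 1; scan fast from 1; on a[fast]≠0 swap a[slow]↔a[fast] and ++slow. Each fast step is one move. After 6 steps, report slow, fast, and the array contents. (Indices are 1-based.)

slow=1 fast=1: a[fast]=0, fast++
slow=1 fast=2: a[fast]=1≠0 swap→a[1]=1, slow++,fast++
slow=2 fast=3: a[fast]=0, fast++
slow=2 fast=4: a[fast]=8≠0 swap→a[2]=8, slow++,fast++
slow=3 fast=5: a[fast]=0, fast++
slow=3 fast=6: a[fast]=0, fast++

slow=3, fast=7, a=[1, 8, 0, 0, 0, 0, 8, 0, 0]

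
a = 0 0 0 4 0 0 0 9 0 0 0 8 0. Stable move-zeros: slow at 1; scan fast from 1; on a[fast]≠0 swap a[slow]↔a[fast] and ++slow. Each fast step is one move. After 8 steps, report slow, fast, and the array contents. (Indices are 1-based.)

(s=1,f=1) a[fast]=0 → fast++
(s=1,f=2) a[fast]=0 → fast++
(s=1,f=3) a[fast]=0 → fast++
(s=1,f=4) a[fast]=4≠0 swap→a[1]=4 → slow++,fast++
(s=2,f=5) a[fast]=0 → fast++
(s=2,f=6) a[fast]=0 → fast++
(s=2,f=7) a[fast]=0 → fast++
(s=2,f=8) a[fast]=9≠0 swap→a[2]=9 → slow++,fast++

slow=3, fast=9, a=[4, 9, 0, 0, 0, 0, 0, 0, 0, 0, 0, 8, 0]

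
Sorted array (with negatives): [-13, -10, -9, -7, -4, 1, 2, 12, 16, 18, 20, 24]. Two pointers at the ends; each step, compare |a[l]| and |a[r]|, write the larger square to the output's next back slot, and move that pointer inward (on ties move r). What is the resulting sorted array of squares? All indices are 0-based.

[1, 4, 16, 49, 81, 100, 144, 169, 256, 324, 400, 576]

l=0 r=11: |-13|<=|24| out[11]=576, r--
l=0 r=10: |-13|<=|20| out[10]=400, r--
l=0 r=9: |-13|<=|18| out[9]=324, r--
l=0 r=8: |-13|<=|16| out[8]=256, r--
l=0 r=7: |-13|>|12| out[7]=169, l++
l=1 r=7: |-10|<=|12| out[6]=144, r--
l=1 r=6: |-10|>|2| out[5]=100, l++
l=2 r=6: |-9|>|2| out[4]=81, l++
l=3 r=6: |-7|>|2| out[3]=49, l++
l=4 r=6: |-4|>|2| out[2]=16, l++
l=5 r=6: |1|<=|2| out[1]=4, r--
l=5 r=5: |1|<=|1| out[0]=1, r--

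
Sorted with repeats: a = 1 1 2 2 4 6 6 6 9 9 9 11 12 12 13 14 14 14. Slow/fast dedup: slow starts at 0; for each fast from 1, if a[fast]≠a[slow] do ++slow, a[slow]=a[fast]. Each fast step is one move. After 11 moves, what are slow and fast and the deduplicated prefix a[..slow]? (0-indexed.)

slow=5, fast=12, prefix=[1, 2, 4, 6, 9, 11]

slow=0 fast=1: a[fast]=1=a[slow] dup, fast++
slow=0 fast=2: a[fast]=2≠a[slow]=1 write a[1]=2, slow++,fast++
slow=1 fast=3: a[fast]=2=a[slow] dup, fast++
slow=1 fast=4: a[fast]=4≠a[slow]=2 write a[2]=4, slow++,fast++
slow=2 fast=5: a[fast]=6≠a[slow]=4 write a[3]=6, slow++,fast++
slow=3 fast=6: a[fast]=6=a[slow] dup, fast++
slow=3 fast=7: a[fast]=6=a[slow] dup, fast++
slow=3 fast=8: a[fast]=9≠a[slow]=6 write a[4]=9, slow++,fast++
slow=4 fast=9: a[fast]=9=a[slow] dup, fast++
slow=4 fast=10: a[fast]=9=a[slow] dup, fast++
slow=4 fast=11: a[fast]=11≠a[slow]=9 write a[5]=11, slow++,fast++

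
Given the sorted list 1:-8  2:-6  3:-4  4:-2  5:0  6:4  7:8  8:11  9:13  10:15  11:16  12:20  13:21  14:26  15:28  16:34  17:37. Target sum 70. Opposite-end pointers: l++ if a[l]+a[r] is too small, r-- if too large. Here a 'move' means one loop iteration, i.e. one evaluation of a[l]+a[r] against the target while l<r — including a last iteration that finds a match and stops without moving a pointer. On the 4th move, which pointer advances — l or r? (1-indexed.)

l

[1,17] -8+37=29 <70 → l++
[2,17] -6+37=31 <70 → l++
[3,17] -4+37=33 <70 → l++
[4,17] -2+37=35 <70 → l++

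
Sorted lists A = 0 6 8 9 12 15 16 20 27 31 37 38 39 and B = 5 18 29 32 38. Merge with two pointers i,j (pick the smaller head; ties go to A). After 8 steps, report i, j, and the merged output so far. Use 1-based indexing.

i=8, j=2, merged so far=[0, 5, 6, 8, 9, 12, 15, 16]

i=1 j=1: A[i]=0<=B[j]=5 take 0, i++
i=2 j=1: A[i]=6>B[j]=5 take 5, j++
i=2 j=2: A[i]=6<=B[j]=18 take 6, i++
i=3 j=2: A[i]=8<=B[j]=18 take 8, i++
i=4 j=2: A[i]=9<=B[j]=18 take 9, i++
i=5 j=2: A[i]=12<=B[j]=18 take 12, i++
i=6 j=2: A[i]=15<=B[j]=18 take 15, i++
i=7 j=2: A[i]=16<=B[j]=18 take 16, i++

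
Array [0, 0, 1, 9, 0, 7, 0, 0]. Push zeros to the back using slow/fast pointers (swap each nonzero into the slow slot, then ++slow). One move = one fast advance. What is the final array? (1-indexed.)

[1, 9, 7, 0, 0, 0, 0, 0]

(s=1,f=1) a[fast]=0 → fast++
(s=1,f=2) a[fast]=0 → fast++
(s=1,f=3) a[fast]=1≠0 swap→a[1]=1 → slow++,fast++
(s=2,f=4) a[fast]=9≠0 swap→a[2]=9 → slow++,fast++
(s=3,f=5) a[fast]=0 → fast++
(s=3,f=6) a[fast]=7≠0 swap→a[3]=7 → slow++,fast++
(s=4,f=7) a[fast]=0 → fast++
(s=4,f=8) a[fast]=0 → fast++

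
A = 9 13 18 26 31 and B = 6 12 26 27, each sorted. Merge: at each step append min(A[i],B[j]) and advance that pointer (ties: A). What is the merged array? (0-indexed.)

i=0 j=0: A[i]=9>B[j]=6 take 6, j++
i=0 j=1: A[i]=9<=B[j]=12 take 9, i++
i=1 j=1: A[i]=13>B[j]=12 take 12, j++
i=1 j=2: A[i]=13<=B[j]=26 take 13, i++
i=2 j=2: A[i]=18<=B[j]=26 take 18, i++
i=3 j=2: A[i]=26<=B[j]=26 take 26, i++
i=4 j=2: A[i]=31>B[j]=26 take 26, j++
i=4 j=3: A[i]=31>B[j]=27 take 27, j++
i=4 j=4: B done, take A[i]=31, i++

[6, 9, 12, 13, 18, 26, 26, 27, 31]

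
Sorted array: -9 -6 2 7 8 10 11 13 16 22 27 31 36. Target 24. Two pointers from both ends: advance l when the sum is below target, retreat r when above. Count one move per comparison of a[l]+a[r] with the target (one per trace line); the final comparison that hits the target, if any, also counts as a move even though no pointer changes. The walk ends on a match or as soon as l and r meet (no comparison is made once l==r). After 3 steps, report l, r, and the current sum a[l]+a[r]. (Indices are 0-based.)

l=1, r=10, sum=21

l=0 r=12: -9+36=27 >24, r--
l=0 r=11: -9+31=22 <24, l++
l=1 r=11: -6+31=25 >24, r--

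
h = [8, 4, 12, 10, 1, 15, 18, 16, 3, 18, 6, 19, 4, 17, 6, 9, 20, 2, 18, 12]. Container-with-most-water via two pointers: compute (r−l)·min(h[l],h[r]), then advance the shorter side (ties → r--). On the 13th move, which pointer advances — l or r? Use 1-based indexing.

l=1 r=20: min(8,12)*19=152 best=152 *, l++
l=2 r=20: min(4,12)*18=72 best=152, l++
l=3 r=20: min(12,12)*17=204 best=204 *, r--
l=3 r=19: min(12,18)*16=192 best=204, l++
l=4 r=19: min(10,18)*15=150 best=204, l++
l=5 r=19: min(1,18)*14=14 best=204, l++
l=6 r=19: min(15,18)*13=195 best=204, l++
l=7 r=19: min(18,18)*12=216 best=216 *, r--
l=7 r=18: min(18,2)*11=22 best=216, r--
l=7 r=17: min(18,20)*10=180 best=216, l++
l=8 r=17: min(16,20)*9=144 best=216, l++
l=9 r=17: min(3,20)*8=24 best=216, l++
l=10 r=17: min(18,20)*7=126 best=216, l++

l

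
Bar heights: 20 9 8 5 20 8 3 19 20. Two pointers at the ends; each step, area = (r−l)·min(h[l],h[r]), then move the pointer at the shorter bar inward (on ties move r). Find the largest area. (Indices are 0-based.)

max area = 160

l=0 r=8: min(20,20)*8=160 best=160 *, r--
l=0 r=7: min(20,19)*7=133 best=160, r--
l=0 r=6: min(20,3)*6=18 best=160, r--
l=0 r=5: min(20,8)*5=40 best=160, r--
l=0 r=4: min(20,20)*4=80 best=160, r--
l=0 r=3: min(20,5)*3=15 best=160, r--
l=0 r=2: min(20,8)*2=16 best=160, r--
l=0 r=1: min(20,9)*1=9 best=160, r--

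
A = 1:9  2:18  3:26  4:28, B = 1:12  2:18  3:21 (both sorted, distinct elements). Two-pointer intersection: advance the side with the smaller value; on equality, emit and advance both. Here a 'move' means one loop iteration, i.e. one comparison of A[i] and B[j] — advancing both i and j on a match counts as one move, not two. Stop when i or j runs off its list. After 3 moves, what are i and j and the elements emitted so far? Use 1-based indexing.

[i=1,j=1] 9<12 → i++
[i=2,j=1] 18>12 → j++
[i=2,j=2] 18==18 emit → i++,j++

i=3, j=3, emitted=[18]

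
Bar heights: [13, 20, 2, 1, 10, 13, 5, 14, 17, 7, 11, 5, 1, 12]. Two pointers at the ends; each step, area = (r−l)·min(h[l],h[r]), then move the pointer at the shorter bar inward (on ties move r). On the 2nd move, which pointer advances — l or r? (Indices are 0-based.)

r

l=0 r=13: min(13,12)*13=156 best=156 *, r--
l=0 r=12: min(13,1)*12=12 best=156, r--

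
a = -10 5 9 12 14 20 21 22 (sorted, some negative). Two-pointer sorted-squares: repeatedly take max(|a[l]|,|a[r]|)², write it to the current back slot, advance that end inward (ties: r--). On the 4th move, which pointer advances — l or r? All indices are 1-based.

r

[1,8] |-10|<=|22| out[8]=484 → r--
[1,7] |-10|<=|21| out[7]=441 → r--
[1,6] |-10|<=|20| out[6]=400 → r--
[1,5] |-10|<=|14| out[5]=196 → r--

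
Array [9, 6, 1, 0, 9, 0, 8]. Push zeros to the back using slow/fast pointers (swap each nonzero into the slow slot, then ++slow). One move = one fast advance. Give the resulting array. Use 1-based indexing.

(s=1,f=1) a[fast]=9≠0 swap→a[1]=9 → slow++,fast++
(s=2,f=2) a[fast]=6≠0 swap→a[2]=6 → slow++,fast++
(s=3,f=3) a[fast]=1≠0 swap→a[3]=1 → slow++,fast++
(s=4,f=4) a[fast]=0 → fast++
(s=4,f=5) a[fast]=9≠0 swap→a[4]=9 → slow++,fast++
(s=5,f=6) a[fast]=0 → fast++
(s=5,f=7) a[fast]=8≠0 swap→a[5]=8 → slow++,fast++

[9, 6, 1, 9, 8, 0, 0]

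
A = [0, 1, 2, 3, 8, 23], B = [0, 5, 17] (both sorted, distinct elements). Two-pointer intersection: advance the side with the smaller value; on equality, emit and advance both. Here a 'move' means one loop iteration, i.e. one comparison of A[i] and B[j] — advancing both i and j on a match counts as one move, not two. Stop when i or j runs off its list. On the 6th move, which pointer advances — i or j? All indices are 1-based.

i

i=1 j=1: 0==0 emit, i++,j++
i=2 j=2: 1<5, i++
i=3 j=2: 2<5, i++
i=4 j=2: 3<5, i++
i=5 j=2: 8>5, j++
i=5 j=3: 8<17, i++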